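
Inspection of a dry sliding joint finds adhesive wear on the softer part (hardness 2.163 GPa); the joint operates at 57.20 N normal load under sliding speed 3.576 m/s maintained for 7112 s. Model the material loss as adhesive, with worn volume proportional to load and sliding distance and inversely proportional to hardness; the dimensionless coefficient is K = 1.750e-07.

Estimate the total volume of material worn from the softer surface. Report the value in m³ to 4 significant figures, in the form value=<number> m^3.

value=1.177e-10 m^3

The intermediates appear rounded, and all arithmetic keeps exact precision — one last rounding to four significant digits.
Sliding distance L = v·t = 3.576 m/s × 7112 s = 2.543e+04 m.
Hardness H = 2.163 GPa = 2.163e+09 Pa.
Restated in SI base units: W = 57.20 N, H = 2.163e+09 Pa, K = 1.750e-07.
Worn volume V = K·W·L/H = 1.750e-07 · 57.20 · 2.543e+04 / 2.163e+09 = 1.177e-10 m³.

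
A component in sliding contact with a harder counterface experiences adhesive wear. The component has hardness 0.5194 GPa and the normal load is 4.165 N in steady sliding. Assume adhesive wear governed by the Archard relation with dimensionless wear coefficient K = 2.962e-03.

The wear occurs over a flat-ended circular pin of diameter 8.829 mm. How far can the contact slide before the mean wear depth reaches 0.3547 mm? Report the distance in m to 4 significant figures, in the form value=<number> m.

value=914.3 m

All arithmetic carries full precision, and intermediates are printed rounded. Rounded just once, at four significant digits.
Convert: Hardness H = 0.5194 GPa = 5.194e+08 Pa.
Convert: Pin diameter d = 8.829 mm = 0.008829 m. Contact area A = π·d²/4 = π·(0.008829 m)²/4 = 6.122e-05 m².
Convert: Depth limit h_lim = 0.3547 mm = 3.547e-04 m.
As SI base values: W = 4.165 N, H = 5.194e+08 Pa, K = 2.962e-03.
Wearable volume V_lim = h_lim·A = 3.547e-04 · 6.122e-05 = 2.172e-08 m³.
Life L = V_lim·H/(K·W) = 2.172e-08 · 5.194e+08 / (2.962e-03 · 4.165) = 914.3 m.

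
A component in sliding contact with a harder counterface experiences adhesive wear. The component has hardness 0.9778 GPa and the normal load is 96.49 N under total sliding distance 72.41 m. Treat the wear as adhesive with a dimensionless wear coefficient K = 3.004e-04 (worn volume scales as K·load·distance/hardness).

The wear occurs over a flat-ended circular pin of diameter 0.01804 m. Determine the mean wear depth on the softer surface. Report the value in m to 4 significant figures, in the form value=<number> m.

value=8.398e-06 m

Each operation runs at full precision; intermediates are displayed rounded — rounded just once, at four significant digits.
Hardness H = 0.9778 GPa = 9.778e+08 Pa.
Contact area A = π·d²/4 = π·(0.01804 m)²/4 = 2.556e-04 m².
In SI base units: W = 96.49 N, H = 9.778e+08 Pa, K = 3.004e-04.
The Archard volume V = K·W·L/H = 3.004e-04 · 96.49 · 72.41 / 9.778e+08 = 2.146e-09 m³.
Average depth h = V/A = 2.146e-09 / 2.556e-04 = 8.398e-06 m.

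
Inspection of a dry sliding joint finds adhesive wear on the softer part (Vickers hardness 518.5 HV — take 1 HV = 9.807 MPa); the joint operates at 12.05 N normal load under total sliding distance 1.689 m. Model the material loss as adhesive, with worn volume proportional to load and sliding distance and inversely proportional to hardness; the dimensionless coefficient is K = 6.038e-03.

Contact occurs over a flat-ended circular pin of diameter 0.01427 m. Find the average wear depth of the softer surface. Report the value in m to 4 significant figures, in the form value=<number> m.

All arithmetic keeps full float precision — intermediate values are displayed rounded, and rounded just once to 4 significant digits.
Hardness H = 518.5 HV × 9.807 MPa/HV = 5085 MPa = 5.085e+09 Pa.
Contact area A = π·d²/4 = π·(0.01427 m)²/4 = 1.599e-04 m².
SI base units throughout: W = 12.05 N, H = 5.085e+09 Pa, K = 6.038e-03.
The Archard volume V = K·W·L/H = 6.038e-03 · 12.05 · 1.689 / 5.085e+09 = 2.417e-11 m³.
Mean wear depth h = V/A = 2.417e-11 / 1.599e-04 = 1.511e-07 m.

value=1.511e-07 m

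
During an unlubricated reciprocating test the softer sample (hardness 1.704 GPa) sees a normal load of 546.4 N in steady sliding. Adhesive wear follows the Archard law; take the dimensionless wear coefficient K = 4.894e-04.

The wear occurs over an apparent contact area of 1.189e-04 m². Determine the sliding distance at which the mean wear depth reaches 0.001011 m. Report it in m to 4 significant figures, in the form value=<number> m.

Each operation carries full precision; printed values are rounded — rounded just once to 4 significant digits.
Convert: Hardness H = 1.704 GPa = 1.704e+09 Pa.
SI base units throughout: W = 546.4 N, H = 1.704e+09 Pa, K = 4.894e-04.
Allowed volume V_lim = h_lim·A = 0.001011 · 1.189e-04 = 1.202e-07 m³.
Life L = V_lim·H/(K·W) = 1.202e-07 · 1.704e+09 / (4.894e-04 · 546.4) = 766.0 m.

value=766.0 m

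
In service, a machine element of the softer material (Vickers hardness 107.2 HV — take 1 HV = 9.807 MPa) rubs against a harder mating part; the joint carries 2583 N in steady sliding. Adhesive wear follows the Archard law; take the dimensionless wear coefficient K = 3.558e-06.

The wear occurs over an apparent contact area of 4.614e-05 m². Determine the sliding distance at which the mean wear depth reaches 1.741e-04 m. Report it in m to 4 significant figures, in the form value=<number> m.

value=918.9 m

Shown intermediates are rounded; each operation keeps exact precision; one last rounding to four significant digits.
Convert: Hardness H = 107.2 HV × 9.807 MPa/HV = 1051 MPa = 1.051e+09 Pa.
In SI base units: W = 2583 N, H = 1.051e+09 Pa, K = 3.558e-06.
Permissible volume V_lim = h_lim·A = 1.741e-04 · 4.614e-05 = 8.033e-09 m³.
Life L = V_lim·H/(K·W) = 8.033e-09 · 1.051e+09 / (3.558e-06 · 2583) = 918.9 m.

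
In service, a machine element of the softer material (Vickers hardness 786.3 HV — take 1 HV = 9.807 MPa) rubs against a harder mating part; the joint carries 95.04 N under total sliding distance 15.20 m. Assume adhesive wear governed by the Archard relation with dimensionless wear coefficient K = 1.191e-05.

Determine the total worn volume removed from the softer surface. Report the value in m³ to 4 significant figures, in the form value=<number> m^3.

Printed values are rounded, and every step runs at exact precision; a single final rounding: four significant digits.
Convert: Hardness H = 786.3 HV × 9.807 MPa/HV = 7711 MPa = 7.711e+09 Pa.
In SI base units, W = 95.04 N, H = 7.711e+09 Pa, K = 1.191e-05.
Worn volume V = K·W·L/H = 1.191e-05 · 95.04 · 15.20 / 7.711e+09 = 2.231e-12 m³.

value=2.231e-12 m^3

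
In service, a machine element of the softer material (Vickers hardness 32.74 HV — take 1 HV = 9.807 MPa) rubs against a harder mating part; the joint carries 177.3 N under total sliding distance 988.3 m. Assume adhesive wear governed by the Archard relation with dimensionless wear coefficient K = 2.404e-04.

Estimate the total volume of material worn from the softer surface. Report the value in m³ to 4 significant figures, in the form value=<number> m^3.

Intermediate values are shown rounded; all working math runs at full float precision, and rounded once at the end, at 4 significant digits.
Convert: Hardness H = 32.74 HV × 9.807 MPa/HV = 321.1 MPa = 3.211e+08 Pa.
In SI base units, W = 177.3 N, H = 3.211e+08 Pa, K = 2.404e-04.
Archard volume V = K·W·L/H = 2.404e-04 · 177.3 · 988.3 / 3.211e+08 = 1.312e-07 m³.

value=1.312e-07 m^3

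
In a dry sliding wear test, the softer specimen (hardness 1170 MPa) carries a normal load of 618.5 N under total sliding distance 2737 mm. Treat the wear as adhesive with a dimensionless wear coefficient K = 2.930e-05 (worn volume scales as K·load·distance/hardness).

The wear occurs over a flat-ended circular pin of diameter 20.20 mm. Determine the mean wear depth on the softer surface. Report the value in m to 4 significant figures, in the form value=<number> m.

value=1.323e-07 m

Intermediates appear rounded, and every step runs at full precision. Rounded once at the end to 4 significant figures.
Distance covered L = 2737 mm = 2.737 m.
Hardness H = 1170 MPa = 1.170e+09 Pa.
Pin diameter d = 20.20 mm = 0.02020 m. Contact area A = π·d²/4 = π·(0.02020 m)²/4 = 3.205e-04 m².
Working in SI base units: W = 618.5 N, H = 1.170e+09 Pa, K = 2.930e-05.
Volume removed: V = K·W·L/H = 2.930e-05 · 618.5 · 2.737 / 1.170e+09 = 4.239e-11 m³.
Wear depth h = V/A = 4.239e-11 / 3.205e-04 = 1.323e-07 m.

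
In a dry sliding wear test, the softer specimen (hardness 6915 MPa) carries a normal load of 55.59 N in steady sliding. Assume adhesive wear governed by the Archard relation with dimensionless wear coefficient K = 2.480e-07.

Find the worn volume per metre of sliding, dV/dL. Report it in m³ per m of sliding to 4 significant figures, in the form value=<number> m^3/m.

Every step runs at full precision; the intermediates are printed rounded, and one final rounding, at four significant figures.
Hardness H = 6915 MPa = 6.915e+09 Pa.
Working in SI base units: W = 55.59 N, H = 6.915e+09 Pa, K = 2.480e-07.
Volumetric rate dV/dL = K·W/H (independent of L): 2.480e-07 · 55.59 / 6.915e+09 = 1.994e-15 m³/m.

value=1.994e-15 m^3/m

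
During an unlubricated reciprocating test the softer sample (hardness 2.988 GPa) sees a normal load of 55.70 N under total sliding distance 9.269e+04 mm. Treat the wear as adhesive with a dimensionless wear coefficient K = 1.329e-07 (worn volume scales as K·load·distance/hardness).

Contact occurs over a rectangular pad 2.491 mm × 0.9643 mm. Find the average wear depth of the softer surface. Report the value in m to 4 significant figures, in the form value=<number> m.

Intermediate values are printed rounded; each operation runs at full precision, and one last rounding, at 4 significant figures.
Convert: Distance L = 9.269e+04 mm = 92.69 m.
Convert: Hardness H = 2.988 GPa = 2.988e+09 Pa.
Convert: Pad sides 2.491 mm × 0.9643 mm = 2.491e-03 m × 9.643e-04 m. Contact area A = 2.491e-03 m × 9.643e-04 m = 2.402e-06 m².
Restated in SI base units: W = 55.70 N, H = 2.988e+09 Pa, K = 1.329e-07.
Wear volume V = K·W·L/H = 1.329e-07 · 55.70 · 92.69 / 2.988e+09 = 2.296e-13 m³.
Mean wear depth h = V/A = 2.296e-13 / 2.402e-06 = 9.560e-08 m.

value=9.560e-08 m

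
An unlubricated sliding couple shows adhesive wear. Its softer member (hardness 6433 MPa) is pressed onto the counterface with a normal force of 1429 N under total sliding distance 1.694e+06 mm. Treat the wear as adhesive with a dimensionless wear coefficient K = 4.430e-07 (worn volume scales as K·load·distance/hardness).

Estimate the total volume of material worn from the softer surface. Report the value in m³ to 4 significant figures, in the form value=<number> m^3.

The algebra keeps full precision, and intermediates appear rounded; one last rounding: four significant digits.
Distance L = 1.694e+06 mm = 1694 m.
Hardness H = 6433 MPa = 6.433e+09 Pa.
As SI base values: W = 1429 N, H = 6.433e+09 Pa, K = 4.430e-07.
The Archard volume V = K·W·L/H = 4.430e-07 · 1429 · 1694 / 6.433e+09 = 1.667e-10 m³.

value=1.667e-10 m^3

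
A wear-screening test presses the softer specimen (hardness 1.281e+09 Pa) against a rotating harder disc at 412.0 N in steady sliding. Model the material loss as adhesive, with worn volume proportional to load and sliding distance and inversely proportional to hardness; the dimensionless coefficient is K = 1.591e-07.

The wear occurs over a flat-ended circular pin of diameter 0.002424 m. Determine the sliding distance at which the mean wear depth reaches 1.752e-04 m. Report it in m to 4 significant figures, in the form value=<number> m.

Intermediate values are shown rounded, and the computation maintains full float precision, and a lone final rounding to 4 significant figures.
Contact area A = π·d²/4 = π·(0.002424 m)²/4 = 4.615e-06 m².
SI base units throughout: W = 412.0 N, H = 1.281e+09 Pa, K = 1.591e-07.
Allowed volume V_lim = h_lim·A = 1.752e-04 · 4.615e-06 = 8.085e-10 m³.
Inverting, life L = V_lim·H/(K·W) = 8.085e-10 · 1.281e+09 / (1.591e-07 · 412.0) = 1.580e+04 m.

value=1.580e+04 m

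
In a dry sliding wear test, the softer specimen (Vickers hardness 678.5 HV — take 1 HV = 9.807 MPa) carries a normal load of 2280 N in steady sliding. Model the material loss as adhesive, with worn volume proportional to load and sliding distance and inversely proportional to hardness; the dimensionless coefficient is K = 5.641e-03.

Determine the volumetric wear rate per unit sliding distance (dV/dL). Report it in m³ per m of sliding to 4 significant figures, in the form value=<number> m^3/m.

Printed values are rounded — each operation holds full float precision — a lone final rounding to four significant digits.
Hardness H = 678.5 HV × 9.807 MPa/HV = 6654 MPa = 6.654e+09 Pa.
As SI base values: W = 2280 N, H = 6.654e+09 Pa, K = 5.641e-03.
The wear rate dV/dL = K·W/H — distance-free: 5.641e-03 · 2280 / 6.654e+09 = 1.933e-09 m³/m.

value=1.933e-09 m^3/m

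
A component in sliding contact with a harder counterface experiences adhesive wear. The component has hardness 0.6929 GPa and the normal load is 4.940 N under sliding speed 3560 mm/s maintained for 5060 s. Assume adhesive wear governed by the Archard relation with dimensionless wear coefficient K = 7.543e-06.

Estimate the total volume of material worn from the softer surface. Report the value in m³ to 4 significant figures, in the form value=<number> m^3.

All arithmetic runs at full float precision, and the intermediates are printed rounded — a single final rounding, at 4 significant digits.
Sliding speed v = 3560 mm/s = 3.560 m/s. Sliding distance L = v·t = 3.560 m/s × 5060 s = 1.801e+04 m.
Hardness H = 0.6929 GPa = 6.929e+08 Pa.
SI base units throughout: W = 4.940 N, H = 6.929e+08 Pa, K = 7.543e-06.
By Archard's law, V = K·W·L/H = 7.543e-06 · 4.940 · 1.801e+04 / 6.929e+08 = 9.687e-10 m³.

value=9.687e-10 m^3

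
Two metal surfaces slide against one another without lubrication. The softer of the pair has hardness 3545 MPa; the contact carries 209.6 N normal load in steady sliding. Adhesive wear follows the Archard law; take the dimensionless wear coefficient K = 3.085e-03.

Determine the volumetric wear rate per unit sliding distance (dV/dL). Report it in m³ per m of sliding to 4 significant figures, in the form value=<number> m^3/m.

Intermediates are shown rounded, and each operation maintains full precision, and rounded once at the end to four significant digits.
Hardness H = 3545 MPa = 3.545e+09 Pa.
Working in SI base units: W = 209.6 N, H = 3.545e+09 Pa, K = 3.085e-03.
Sliding wear rate dV/dL = K·W/H (independent of L): 3.085e-03 · 209.6 / 3.545e+09 = 1.824e-10 m³/m.

value=1.824e-10 m^3/m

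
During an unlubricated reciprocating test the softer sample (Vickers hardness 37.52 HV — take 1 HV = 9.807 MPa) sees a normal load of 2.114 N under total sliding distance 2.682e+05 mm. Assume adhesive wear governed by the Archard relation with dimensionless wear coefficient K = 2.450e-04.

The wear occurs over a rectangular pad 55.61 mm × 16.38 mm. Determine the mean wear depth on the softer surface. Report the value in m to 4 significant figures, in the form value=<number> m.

Every step maintains exact precision. Quoted intermediates are rounded; one final rounding, at four significant digits.
Path length L = 2.682e+05 mm = 268.2 m.
Hardness H = 37.52 HV × 9.807 MPa/HV = 368.0 MPa = 3.680e+08 Pa.
Pad sides 55.61 mm × 16.38 mm = 0.05561 m × 0.01638 m. Contact area A = 0.05561 m × 0.01638 m = 9.109e-04 m².
Restated in SI base units: W = 2.114 N, H = 3.680e+08 Pa, K = 2.450e-04.
The Archard volume V = K·W·L/H = 2.450e-04 · 2.114 · 268.2 / 3.680e+08 = 3.775e-10 m³.
Depth of wear h = V/A = 3.775e-10 / 9.109e-04 = 4.144e-07 m.

value=4.144e-07 m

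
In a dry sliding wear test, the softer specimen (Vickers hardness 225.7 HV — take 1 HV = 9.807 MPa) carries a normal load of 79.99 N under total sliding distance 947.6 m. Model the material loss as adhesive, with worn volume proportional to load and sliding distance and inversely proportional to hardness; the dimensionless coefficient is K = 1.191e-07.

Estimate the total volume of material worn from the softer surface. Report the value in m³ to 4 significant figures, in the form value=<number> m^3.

Intermediate values appear rounded. All arithmetic keeps exact precision, and one last rounding, at 4 significant digits.
Convert: Hardness H = 225.7 HV × 9.807 MPa/HV = 2213 MPa = 2.213e+09 Pa.
In SI base units: W = 79.99 N, H = 2.213e+09 Pa, K = 1.191e-07.
Worn volume V = K·W·L/H = 1.191e-07 · 79.99 · 947.6 / 2.213e+09 = 4.079e-12 m³.

value=4.079e-12 m^3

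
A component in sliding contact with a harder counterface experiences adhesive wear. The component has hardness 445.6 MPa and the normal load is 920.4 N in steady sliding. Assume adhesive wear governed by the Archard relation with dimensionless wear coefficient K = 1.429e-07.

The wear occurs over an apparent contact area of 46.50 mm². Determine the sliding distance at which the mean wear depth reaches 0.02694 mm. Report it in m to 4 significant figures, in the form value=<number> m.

value=4244 m

Intermediate values are printed rounded. All working math maintains full float precision, and a lone final rounding, at four significant figures.
Convert: Hardness H = 445.6 MPa = 4.456e+08 Pa.
Convert: Contact area A = 46.50 mm² = 4.650e-05 m².
Convert: Depth limit h_lim = 0.02694 mm = 2.694e-05 m.
In SI base units, W = 920.4 N, H = 4.456e+08 Pa, K = 1.429e-07.
Volume at the limit: V_lim = h_lim·A = 2.694e-05 · 4.650e-05 = 1.253e-09 m³.
Life L = V_lim·H/(K·W) = 1.253e-09 · 4.456e+08 / (1.429e-07 · 920.4) = 4244 m.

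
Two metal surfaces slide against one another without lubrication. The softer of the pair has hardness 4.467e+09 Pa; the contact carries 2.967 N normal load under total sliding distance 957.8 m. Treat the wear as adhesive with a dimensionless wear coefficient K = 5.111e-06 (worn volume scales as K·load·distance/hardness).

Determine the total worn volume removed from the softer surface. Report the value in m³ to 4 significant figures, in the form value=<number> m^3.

All arithmetic keeps full float precision; intermediates are shown rounded — rounded once at the end, at four significant figures.
Restated in SI base units: W = 2.967 N, H = 4.467e+09 Pa, K = 5.111e-06.
By Archard's law, V = K·W·L/H = 5.111e-06 · 2.967 · 957.8 / 4.467e+09 = 3.251e-12 m³.

value=3.251e-12 m^3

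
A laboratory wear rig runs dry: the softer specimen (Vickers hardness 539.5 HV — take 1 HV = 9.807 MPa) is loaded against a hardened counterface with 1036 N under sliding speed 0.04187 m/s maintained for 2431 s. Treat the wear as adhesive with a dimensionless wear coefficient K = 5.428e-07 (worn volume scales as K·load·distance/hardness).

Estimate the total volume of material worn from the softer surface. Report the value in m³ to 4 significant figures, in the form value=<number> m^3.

value=1.082e-11 m^3

Intermediates are displayed rounded, and the algebra carries full float precision, and one final rounding: 4 significant digits.
Distance covered L = v·t = 0.04187 m/s × 2431 s = 101.8 m.
Hardness H = 539.5 HV × 9.807 MPa/HV = 5291 MPa = 5.291e+09 Pa.
SI base units throughout: W = 1036 N, H = 5.291e+09 Pa, K = 5.428e-07.
Archard volume V = K·W·L/H = 5.428e-07 · 1036 · 101.8 / 5.291e+09 = 1.082e-11 m³.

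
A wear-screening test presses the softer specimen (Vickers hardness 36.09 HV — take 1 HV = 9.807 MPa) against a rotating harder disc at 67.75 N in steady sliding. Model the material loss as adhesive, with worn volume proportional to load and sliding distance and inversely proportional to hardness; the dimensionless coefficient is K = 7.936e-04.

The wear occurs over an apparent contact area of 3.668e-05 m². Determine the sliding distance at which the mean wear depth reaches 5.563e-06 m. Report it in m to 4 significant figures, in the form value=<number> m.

value=1.343 m

All working math keeps full float precision — intermediates are shown rounded; one last rounding to 4 significant figures.
Hardness H = 36.09 HV × 9.807 MPa/HV = 353.9 MPa = 3.539e+08 Pa.
Restated in SI base units: W = 67.75 N, H = 3.539e+08 Pa, K = 7.936e-04.
Limit volume V_lim = h_lim·A = 5.563e-06 · 3.668e-05 = 2.041e-10 m³.
Thus life L = V_lim·H/(K·W) = 2.041e-10 · 3.539e+08 / (7.936e-04 · 67.75) = 1.343 m.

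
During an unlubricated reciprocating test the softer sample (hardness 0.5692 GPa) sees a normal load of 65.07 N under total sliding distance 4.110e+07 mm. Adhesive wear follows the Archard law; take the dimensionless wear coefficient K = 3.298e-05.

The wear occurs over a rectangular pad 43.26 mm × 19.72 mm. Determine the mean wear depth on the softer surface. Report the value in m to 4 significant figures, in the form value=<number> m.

value=1.816e-04 m

The intermediates are shown rounded — all arithmetic holds full float precision. Rounded once at the end, at four significant figures.
Convert: Sliding distance L = 4.110e+07 mm = 4.110e+04 m.
Convert: Hardness H = 0.5692 GPa = 5.692e+08 Pa.
Convert: Pad sides 43.26 mm × 19.72 mm = 0.04326 m × 0.01972 m. Contact area A = 0.04326 m × 0.01972 m = 8.531e-04 m².
As SI base values: W = 65.07 N, H = 5.692e+08 Pa, K = 3.298e-05.
Volume removed: V = K·W·L/H = 3.298e-05 · 65.07 · 4.110e+04 / 5.692e+08 = 1.550e-07 m³.
Depth h = V/A = 1.550e-07 / 8.531e-04 = 1.816e-04 m.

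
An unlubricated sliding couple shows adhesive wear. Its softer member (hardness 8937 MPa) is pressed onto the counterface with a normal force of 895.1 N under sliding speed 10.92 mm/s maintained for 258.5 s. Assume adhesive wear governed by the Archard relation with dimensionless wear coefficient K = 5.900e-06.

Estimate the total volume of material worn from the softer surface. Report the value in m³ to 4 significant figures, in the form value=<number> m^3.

value=1.668e-12 m^3

The algebra keeps full precision — intermediate values appear rounded; rounded once at the end, at 4 significant digits.
Convert: Sliding speed v = 10.92 mm/s = 0.01092 m/s. Distance L = v·t = 0.01092 m/s × 258.5 s = 2.823 m.
Convert: Hardness H = 8937 MPa = 8.937e+09 Pa.
In SI base units: W = 895.1 N, H = 8.937e+09 Pa, K = 5.900e-06.
Apply Archard: V = K·W·L/H = 5.900e-06 · 895.1 · 2.823 / 8.937e+09 = 1.668e-12 m³.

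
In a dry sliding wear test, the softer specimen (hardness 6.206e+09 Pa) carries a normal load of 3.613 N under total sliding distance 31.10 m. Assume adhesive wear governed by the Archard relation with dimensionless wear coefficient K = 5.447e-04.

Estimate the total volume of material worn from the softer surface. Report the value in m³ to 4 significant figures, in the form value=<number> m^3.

value=9.862e-12 m^3

Each operation maintains exact precision — shown intermediates are rounded. Rounded just once to 4 significant digits.
In SI base units, W = 3.613 N, H = 6.206e+09 Pa, K = 5.447e-04.
By Archard's law, V = K·W·L/H = 5.447e-04 · 3.613 · 31.10 / 6.206e+09 = 9.862e-12 m³.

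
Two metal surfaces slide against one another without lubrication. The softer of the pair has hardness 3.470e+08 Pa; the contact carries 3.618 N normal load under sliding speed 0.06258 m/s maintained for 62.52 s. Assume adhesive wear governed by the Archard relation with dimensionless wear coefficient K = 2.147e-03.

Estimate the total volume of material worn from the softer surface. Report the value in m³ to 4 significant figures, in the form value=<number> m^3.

value=8.758e-11 m^3

Intermediate values are shown rounded; the algebra runs at full precision — a lone final rounding: 4 significant figures.
Convert: The distance L = v·t = 0.06258 m/s × 62.52 s = 3.913 m.
In SI base units: W = 3.618 N, H = 3.470e+08 Pa, K = 2.147e-03.
Archard relation: V = K·W·L/H = 2.147e-03 · 3.618 · 3.913 / 3.470e+08 = 8.758e-11 m³.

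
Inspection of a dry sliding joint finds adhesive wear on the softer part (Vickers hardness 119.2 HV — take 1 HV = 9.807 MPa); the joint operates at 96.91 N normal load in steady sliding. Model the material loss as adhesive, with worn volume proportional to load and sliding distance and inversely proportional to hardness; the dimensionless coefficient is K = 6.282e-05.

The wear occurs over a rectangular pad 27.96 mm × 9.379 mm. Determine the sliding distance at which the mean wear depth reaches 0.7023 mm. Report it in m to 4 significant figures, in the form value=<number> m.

The computation carries full precision — intermediate values are displayed rounded. Rounded just once: 4 significant figures.
Hardness H = 119.2 HV × 9.807 MPa/HV = 1169 MPa = 1.169e+09 Pa.
Pad sides 27.96 mm × 9.379 mm = 0.02796 m × 0.009379 m. Contact area A = 0.02796 m × 0.009379 m = 2.622e-04 m².
Depth limit h_lim = 0.7023 mm = 7.023e-04 m.
Collected in SI base units: W = 96.91 N, H = 1.169e+09 Pa, K = 6.282e-05.
Wearable volume V_lim = h_lim·A = 7.023e-04 · 2.622e-04 = 1.842e-07 m³.
Thus life L = V_lim·H/(K·W) = 1.842e-07 · 1.169e+09 / (6.282e-05 · 96.91) = 3.536e+04 m.

value=3.536e+04 m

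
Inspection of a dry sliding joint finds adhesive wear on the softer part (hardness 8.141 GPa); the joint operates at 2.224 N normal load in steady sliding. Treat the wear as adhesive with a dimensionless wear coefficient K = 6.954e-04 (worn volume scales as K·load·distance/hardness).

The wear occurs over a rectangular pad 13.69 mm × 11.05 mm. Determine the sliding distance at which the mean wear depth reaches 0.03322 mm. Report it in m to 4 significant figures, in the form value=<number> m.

value=2.645e+04 m

All arithmetic holds full float precision. Intermediates are printed rounded; rounded just once to 4 significant figures.
Hardness H = 8.141 GPa = 8.141e+09 Pa.
Pad sides 13.69 mm × 11.05 mm = 0.01369 m × 0.01105 m. Contact area A = 0.01369 m × 0.01105 m = 1.513e-04 m².
Depth limit h_lim = 0.03322 mm = 3.322e-05 m.
Collected in SI base units: W = 2.224 N, H = 8.141e+09 Pa, K = 6.954e-04.
At the depth limit, V_lim = h_lim·A = 3.322e-05 · 1.513e-04 = 5.025e-09 m³.
Thus life L = V_lim·H/(K·W) = 5.025e-09 · 8.141e+09 / (6.954e-04 · 2.224) = 2.645e+04 m.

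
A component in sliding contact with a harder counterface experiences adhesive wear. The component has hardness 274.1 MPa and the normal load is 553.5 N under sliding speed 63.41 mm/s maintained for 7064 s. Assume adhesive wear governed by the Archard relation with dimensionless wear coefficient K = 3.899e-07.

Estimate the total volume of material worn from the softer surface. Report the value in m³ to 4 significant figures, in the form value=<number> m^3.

value=3.527e-10 m^3

All arithmetic carries full precision; intermediates are displayed rounded; a single final rounding: four significant figures.
Convert: Sliding speed v = 63.41 mm/s = 0.06341 m/s. Total distance L = v·t = 0.06341 m/s × 7064 s = 447.9 m.
Convert: Hardness H = 274.1 MPa = 2.741e+08 Pa.
SI base units throughout: W = 553.5 N, H = 2.741e+08 Pa, K = 3.899e-07.
Worn volume V = K·W·L/H = 3.899e-07 · 553.5 · 447.9 / 2.741e+08 = 3.527e-10 m³.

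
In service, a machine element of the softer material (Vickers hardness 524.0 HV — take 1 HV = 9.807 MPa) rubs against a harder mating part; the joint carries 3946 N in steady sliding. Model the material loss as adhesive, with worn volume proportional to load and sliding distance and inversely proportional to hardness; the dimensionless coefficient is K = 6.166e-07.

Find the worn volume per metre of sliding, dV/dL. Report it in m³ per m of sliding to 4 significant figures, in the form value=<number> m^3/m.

value=4.735e-13 m^3/m

Shown intermediates are rounded; the computation holds exact precision, and a single final rounding, at four significant digits.
Convert: Hardness H = 524.0 HV × 9.807 MPa/HV = 5139 MPa = 5.139e+09 Pa.
In SI base units, W = 3946 N, H = 5.139e+09 Pa, K = 6.166e-07.
Sliding wear rate dV/dL = K·W/H (independent of L): 6.166e-07 · 3946 / 5.139e+09 = 4.735e-13 m³/m.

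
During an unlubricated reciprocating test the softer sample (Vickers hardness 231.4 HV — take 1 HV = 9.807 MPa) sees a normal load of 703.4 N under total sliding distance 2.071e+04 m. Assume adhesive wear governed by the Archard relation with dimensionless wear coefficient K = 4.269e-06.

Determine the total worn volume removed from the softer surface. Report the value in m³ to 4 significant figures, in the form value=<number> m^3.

The intermediates are displayed rounded, and the computation runs at full float precision — rounded once at the end to four significant digits.
Convert: Hardness H = 231.4 HV × 9.807 MPa/HV = 2269 MPa = 2.269e+09 Pa.
As SI base values: W = 703.4 N, H = 2.269e+09 Pa, K = 4.269e-06.
Archard volume V = K·W·L/H = 4.269e-06 · 703.4 · 2.071e+04 / 2.269e+09 = 2.740e-08 m³.

value=2.740e-08 m^3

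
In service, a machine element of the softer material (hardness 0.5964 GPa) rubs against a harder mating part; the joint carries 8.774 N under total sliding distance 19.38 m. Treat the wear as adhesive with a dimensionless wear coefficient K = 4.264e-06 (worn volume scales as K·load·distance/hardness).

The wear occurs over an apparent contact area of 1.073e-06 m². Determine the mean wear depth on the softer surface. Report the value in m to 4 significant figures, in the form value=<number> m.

Intermediate values are printed rounded, and each operation keeps full precision; one last rounding: 4 significant figures.
Hardness H = 0.5964 GPa = 5.964e+08 Pa.
Expressed in SI base units: W = 8.774 N, H = 5.964e+08 Pa, K = 4.264e-06.
Volume removed: V = K·W·L/H = 4.264e-06 · 8.774 · 19.38 / 5.964e+08 = 1.216e-12 m³.
Depth h = V/A = 1.216e-12 / 1.073e-06 = 1.133e-06 m.

value=1.133e-06 m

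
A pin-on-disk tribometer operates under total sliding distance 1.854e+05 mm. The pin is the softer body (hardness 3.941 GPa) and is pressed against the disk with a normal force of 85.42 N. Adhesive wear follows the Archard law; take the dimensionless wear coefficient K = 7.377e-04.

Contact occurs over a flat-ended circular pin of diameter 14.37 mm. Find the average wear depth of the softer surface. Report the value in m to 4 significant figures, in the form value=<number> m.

The intermediates appear rounded — all arithmetic runs at exact precision, and a lone final rounding, at 4 significant digits.
Convert: Path length L = 1.854e+05 mm = 185.4 m.
Convert: Hardness H = 3.941 GPa = 3.941e+09 Pa.
Convert: Pin diameter d = 14.37 mm = 0.01437 m. Contact area A = π·d²/4 = π·(0.01437 m)²/4 = 1.622e-04 m².
Collected in SI base units: W = 85.42 N, H = 3.941e+09 Pa, K = 7.377e-04.
The Archard volume V = K·W·L/H = 7.377e-04 · 85.42 · 185.4 / 3.941e+09 = 2.964e-09 m³.
Depth of wear h = V/A = 2.964e-09 / 1.622e-04 = 1.828e-05 m.

value=1.828e-05 m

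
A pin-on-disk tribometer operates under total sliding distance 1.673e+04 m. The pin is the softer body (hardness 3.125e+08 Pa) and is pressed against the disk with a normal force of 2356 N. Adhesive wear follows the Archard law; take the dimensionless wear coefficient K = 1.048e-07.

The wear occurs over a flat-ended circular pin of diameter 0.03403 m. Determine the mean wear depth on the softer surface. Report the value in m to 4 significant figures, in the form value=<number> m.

value=1.453e-05 m

The computation holds full precision — the intermediates appear rounded — one last rounding to four significant figures.
Contact area A = π·d²/4 = π·(0.03403 m)²/4 = 9.095e-04 m².
SI base units throughout: W = 2356 N, H = 3.125e+08 Pa, K = 1.048e-07.
Volume removed: V = K·W·L/H = 1.048e-07 · 2356 · 1.673e+04 / 3.125e+08 = 1.322e-08 m³.
Depth h = V/A = 1.322e-08 / 9.095e-04 = 1.453e-05 m.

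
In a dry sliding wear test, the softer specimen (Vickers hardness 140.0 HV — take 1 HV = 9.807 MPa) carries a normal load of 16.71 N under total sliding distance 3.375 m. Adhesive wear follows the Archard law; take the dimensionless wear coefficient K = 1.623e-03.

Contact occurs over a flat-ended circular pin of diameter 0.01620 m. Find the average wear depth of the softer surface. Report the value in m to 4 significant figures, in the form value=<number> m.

value=3.234e-07 m

The intermediates are displayed rounded, and the algebra carries full float precision; one last rounding, at 4 significant figures.
Convert: Hardness H = 140.0 HV × 9.807 MPa/HV = 1373 MPa = 1.373e+09 Pa.
Convert: Contact area A = π·d²/4 = π·(0.01620 m)²/4 = 2.061e-04 m².
Expressed in SI base units: W = 16.71 N, H = 1.373e+09 Pa, K = 1.623e-03.
By Archard's law, V = K·W·L/H = 1.623e-03 · 16.71 · 3.375 / 1.373e+09 = 6.667e-11 m³.
Depth of wear h = V/A = 6.667e-11 / 2.061e-04 = 3.234e-07 m.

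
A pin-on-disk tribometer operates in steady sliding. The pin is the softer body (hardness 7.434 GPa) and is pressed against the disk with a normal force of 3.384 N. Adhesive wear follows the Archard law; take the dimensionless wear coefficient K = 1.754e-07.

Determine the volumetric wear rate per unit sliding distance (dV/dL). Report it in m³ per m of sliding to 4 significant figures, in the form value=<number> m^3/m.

value=7.984e-17 m^3/m

Intermediate values appear rounded — every step runs at full float precision. Rounded just once: four significant figures.
Convert: Hardness H = 7.434 GPa = 7.434e+09 Pa.
Restated in SI base units: W = 3.384 N, H = 7.434e+09 Pa, K = 1.754e-07.
The wear rate dV/dL = K·W/H — distance-free: 1.754e-07 · 3.384 / 7.434e+09 = 7.984e-17 m³/m.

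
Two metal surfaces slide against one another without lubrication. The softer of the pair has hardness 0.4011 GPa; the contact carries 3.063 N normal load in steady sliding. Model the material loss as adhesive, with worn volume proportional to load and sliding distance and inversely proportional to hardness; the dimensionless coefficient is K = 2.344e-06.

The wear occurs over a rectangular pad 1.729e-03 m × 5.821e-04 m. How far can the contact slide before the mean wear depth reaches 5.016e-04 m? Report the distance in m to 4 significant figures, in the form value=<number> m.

Intermediate values are displayed rounded, and every step runs at full precision, and rounded just once: four significant figures.
Convert: Hardness H = 0.4011 GPa = 4.011e+08 Pa.
Convert: Contact area A = 1.729e-03 m × 5.821e-04 m = 1.006e-06 m².
In SI base units: W = 3.063 N, H = 4.011e+08 Pa, K = 2.344e-06.
Volume at the limit: V_lim = h_lim·A = 5.016e-04 · 1.006e-06 = 5.048e-10 m³.
Sliding life L = V_lim·H/(K·W) = 5.048e-10 · 4.011e+08 / (2.344e-06 · 3.063) = 2.820e+04 m.

value=2.820e+04 m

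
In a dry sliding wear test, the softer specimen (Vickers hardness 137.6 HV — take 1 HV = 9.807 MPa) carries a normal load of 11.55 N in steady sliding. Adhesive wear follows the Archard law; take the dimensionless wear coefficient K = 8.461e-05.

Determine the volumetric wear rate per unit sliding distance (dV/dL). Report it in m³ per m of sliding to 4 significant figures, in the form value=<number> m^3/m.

The computation maintains exact precision, and shown intermediates are rounded, and one final rounding to four significant figures.
Convert: Hardness H = 137.6 HV × 9.807 MPa/HV = 1349 MPa = 1.349e+09 Pa.
Working in SI base units: W = 11.55 N, H = 1.349e+09 Pa, K = 8.461e-05.
Volumetric rate dV/dL = K·W/H: 8.461e-05 · 11.55 / 1.349e+09 = 7.242e-13 m³/m.

value=7.242e-13 m^3/m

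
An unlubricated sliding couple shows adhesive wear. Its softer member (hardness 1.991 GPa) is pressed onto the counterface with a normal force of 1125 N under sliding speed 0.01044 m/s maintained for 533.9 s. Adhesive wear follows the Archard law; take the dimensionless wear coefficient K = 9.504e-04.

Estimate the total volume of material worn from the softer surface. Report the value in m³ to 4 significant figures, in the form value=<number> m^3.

value=2.993e-09 m^3

The intermediates are printed rounded; the algebra runs at exact precision; a lone final rounding to 4 significant figures.
Convert: Distance L = v·t = 0.01044 m/s × 533.9 s = 5.574 m.
Convert: Hardness H = 1.991 GPa = 1.991e+09 Pa.
In SI base units: W = 1125 N, H = 1.991e+09 Pa, K = 9.504e-04.
The Archard volume V = K·W·L/H = 9.504e-04 · 1125 · 5.574 / 1.991e+09 = 2.993e-09 m³.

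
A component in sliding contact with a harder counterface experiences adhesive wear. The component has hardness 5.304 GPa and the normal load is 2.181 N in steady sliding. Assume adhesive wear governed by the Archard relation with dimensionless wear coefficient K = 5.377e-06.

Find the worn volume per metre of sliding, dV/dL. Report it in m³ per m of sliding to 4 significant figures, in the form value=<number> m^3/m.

The intermediates are printed rounded — each operation maintains exact precision. Rounded once at the end to 4 significant figures.
Hardness H = 5.304 GPa = 5.304e+09 Pa.
SI base units throughout: W = 2.181 N, H = 5.304e+09 Pa, K = 5.377e-06.
Sliding wear rate dV/dL = K·W/H: 5.377e-06 · 2.181 / 5.304e+09 = 2.211e-15 m³/m.

value=2.211e-15 m^3/m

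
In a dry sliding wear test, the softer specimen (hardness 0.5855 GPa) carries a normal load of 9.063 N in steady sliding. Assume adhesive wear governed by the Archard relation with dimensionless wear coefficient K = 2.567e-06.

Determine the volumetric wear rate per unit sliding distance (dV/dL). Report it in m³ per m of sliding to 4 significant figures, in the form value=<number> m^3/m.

The computation runs at full precision. Intermediates are printed rounded; rounded once at the end, at four significant digits.
Convert: Hardness H = 0.5855 GPa = 5.855e+08 Pa.
Expressed in SI base units: W = 9.063 N, H = 5.855e+08 Pa, K = 2.567e-06.
Sliding wear rate dV/dL = K·W/H, so: 2.567e-06 · 9.063 / 5.855e+08 = 3.973e-14 m³/m.

value=3.973e-14 m^3/m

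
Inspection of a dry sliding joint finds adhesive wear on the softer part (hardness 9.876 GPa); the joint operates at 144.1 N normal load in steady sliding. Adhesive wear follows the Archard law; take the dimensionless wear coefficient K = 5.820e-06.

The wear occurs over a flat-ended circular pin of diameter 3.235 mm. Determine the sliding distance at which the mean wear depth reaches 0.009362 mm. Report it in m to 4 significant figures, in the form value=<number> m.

All arithmetic maintains exact precision — displayed values are rounded — a lone final rounding: four significant digits.
Convert: Hardness H = 9.876 GPa = 9.876e+09 Pa.
Convert: Pin diameter d = 3.235 mm = 0.003235 m. Contact area A = π·d²/4 = π·(0.003235 m)²/4 = 8.219e-06 m².
Convert: Depth limit h_lim = 0.009362 mm = 9.362e-06 m.
SI base units throughout: W = 144.1 N, H = 9.876e+09 Pa, K = 5.820e-06.
Wearable volume V_lim = h_lim·A = 9.362e-06 · 8.219e-06 = 7.695e-11 m³.
Sliding life L = V_lim·H/(K·W) = 7.695e-11 · 9.876e+09 / (5.820e-06 · 144.1) = 906.2 m.

value=906.2 m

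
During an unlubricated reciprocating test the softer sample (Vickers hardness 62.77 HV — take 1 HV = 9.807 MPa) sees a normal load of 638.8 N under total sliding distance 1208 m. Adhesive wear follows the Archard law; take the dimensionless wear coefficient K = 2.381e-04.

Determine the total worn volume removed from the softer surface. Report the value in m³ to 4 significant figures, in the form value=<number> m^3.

Intermediate values appear rounded — the computation keeps full precision, and rounded once at the end: four significant figures.
Hardness H = 62.77 HV × 9.807 MPa/HV = 615.6 MPa = 6.156e+08 Pa.
Collected in SI base units: W = 638.8 N, H = 6.156e+08 Pa, K = 2.381e-04.
The Archard volume V = K·W·L/H = 2.381e-04 · 638.8 · 1208 / 6.156e+08 = 2.985e-07 m³.

value=2.985e-07 m^3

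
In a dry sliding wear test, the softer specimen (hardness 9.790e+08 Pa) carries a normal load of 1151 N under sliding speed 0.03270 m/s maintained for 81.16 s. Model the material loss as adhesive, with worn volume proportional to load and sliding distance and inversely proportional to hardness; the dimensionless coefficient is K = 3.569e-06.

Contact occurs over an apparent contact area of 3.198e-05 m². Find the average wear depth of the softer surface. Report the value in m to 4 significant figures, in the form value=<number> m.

value=3.482e-07 m

Every step carries full precision, and printed values are rounded. Rounded just once to four significant figures.
Convert: Distance L = v·t = 0.03270 m/s × 81.16 s = 2.654 m.
Working in SI base units: W = 1151 N, H = 9.790e+08 Pa, K = 3.569e-06.
Archard volume V = K·W·L/H = 3.569e-06 · 1151 · 2.654 / 9.790e+08 = 1.114e-11 m³.
Mean wear depth h = V/A = 1.114e-11 / 3.198e-05 = 3.482e-07 m.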